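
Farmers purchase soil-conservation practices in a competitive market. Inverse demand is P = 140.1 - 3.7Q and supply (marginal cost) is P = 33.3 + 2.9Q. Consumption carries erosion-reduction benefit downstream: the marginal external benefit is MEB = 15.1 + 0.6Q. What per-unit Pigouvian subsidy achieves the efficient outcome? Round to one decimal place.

Social marginal benefit = demand + MEB = 155.2 - 3.1Q.
Set SMB = MC: 155.2 - 3.1Q = 33.3 + 2.9Q → Q* = 20.3167.
The Pigouvian subsidy equals MEB at Q*: 15.1 + 0.6×20.3167 = 27.2900.

subsidy = 27.3 per unit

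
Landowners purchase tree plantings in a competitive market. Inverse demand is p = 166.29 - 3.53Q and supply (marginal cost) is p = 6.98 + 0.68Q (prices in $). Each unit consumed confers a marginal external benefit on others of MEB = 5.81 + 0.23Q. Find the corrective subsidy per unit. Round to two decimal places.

subsidy = $15.35 per unit

Social marginal benefit = demand + MEB = 172.10 - 3.30Q.
Set SMB = MC: 172.10 - 3.30Q = 6.98 + 0.68Q → Q* = 41.4874.
The Pigouvian subsidy equals MEB at Q*: 5.81 + 0.23×41.4874 = 15.3521.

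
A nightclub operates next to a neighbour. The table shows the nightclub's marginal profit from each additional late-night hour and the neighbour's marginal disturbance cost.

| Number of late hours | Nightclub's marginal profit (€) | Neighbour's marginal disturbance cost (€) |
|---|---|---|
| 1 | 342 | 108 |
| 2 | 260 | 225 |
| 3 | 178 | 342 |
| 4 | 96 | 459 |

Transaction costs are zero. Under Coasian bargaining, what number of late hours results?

2

Bargaining reaches the level where marginal profit last exceeds marginal disturbance cost.
That holds through level 2 (260 ≥ 225) but not at 3 (178 < 342).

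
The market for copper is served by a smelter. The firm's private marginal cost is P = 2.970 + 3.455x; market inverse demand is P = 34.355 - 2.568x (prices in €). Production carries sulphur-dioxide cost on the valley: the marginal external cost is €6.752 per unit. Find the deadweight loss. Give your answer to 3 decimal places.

DWL = €3.785

Market equilibrium (private): 2.970 + 3.455x = 34.355 - 2.568x → x_m = 5.2109.
Social marginal cost = private MC + MEC = 9.722 + 3.455x.
Set SMC = demand: 9.722 + 3.455x = 34.355 - 2.568x → x* = 4.0898.
The loss is the area between SMC and demand from x* to x_m; with linear curves that's a triangle of height MEC(x_m).
DWL = ½ × 1.1211 × 6.7520 = 3.7848.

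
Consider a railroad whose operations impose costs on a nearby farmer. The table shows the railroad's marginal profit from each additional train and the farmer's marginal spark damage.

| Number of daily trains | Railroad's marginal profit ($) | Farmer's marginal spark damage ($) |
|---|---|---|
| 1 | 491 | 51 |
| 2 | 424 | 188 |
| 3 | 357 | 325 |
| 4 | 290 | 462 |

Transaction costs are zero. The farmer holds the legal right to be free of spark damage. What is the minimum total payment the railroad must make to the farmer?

Efficient level: marginal profit ≥ marginal spark damage through level 3, so k* = 3.
With the farmer holding the right, the railroad must at least compensate total damage at k*: 51 + 188 + 325 = 564.

$564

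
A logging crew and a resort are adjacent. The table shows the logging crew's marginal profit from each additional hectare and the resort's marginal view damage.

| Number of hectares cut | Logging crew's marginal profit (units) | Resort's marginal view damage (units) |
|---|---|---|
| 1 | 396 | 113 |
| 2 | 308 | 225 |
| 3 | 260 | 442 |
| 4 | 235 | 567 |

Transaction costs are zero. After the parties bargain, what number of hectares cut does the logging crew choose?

2

Bargaining reaches the level where marginal profit last exceeds marginal view damage.
That holds through level 2 (308 ≥ 225) but not at 3 (260 < 442).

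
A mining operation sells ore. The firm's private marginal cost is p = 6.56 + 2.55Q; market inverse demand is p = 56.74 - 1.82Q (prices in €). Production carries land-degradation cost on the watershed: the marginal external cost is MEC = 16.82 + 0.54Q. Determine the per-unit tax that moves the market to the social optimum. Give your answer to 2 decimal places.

Social marginal cost = private MC + MEC = 23.38 + 3.09Q.
Set SMC = demand: 23.38 + 3.09Q = 56.74 - 1.82Q → Q* = 6.7943.
The Pigouvian tax equals MEC at Q*: 16.82 + 0.54×6.7943 = 20.4889.

tax = €20.49 per unit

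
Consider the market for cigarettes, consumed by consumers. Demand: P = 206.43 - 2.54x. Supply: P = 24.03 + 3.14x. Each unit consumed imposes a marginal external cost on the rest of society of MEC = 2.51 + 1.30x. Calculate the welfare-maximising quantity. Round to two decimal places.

x* = 25.77

Social marginal benefit = demand − MEC = 203.92 - 3.84x.
Set SMB = MC: 203.92 - 3.84x = 24.03 + 3.14x → x* = 25.7722.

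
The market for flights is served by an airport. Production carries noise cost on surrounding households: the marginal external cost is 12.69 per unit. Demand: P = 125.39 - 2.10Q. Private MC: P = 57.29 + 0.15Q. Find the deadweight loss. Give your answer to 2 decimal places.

DWL = 35.79

Market equilibrium (private): 57.29 + 0.15Q = 125.39 - 2.10Q → Q_m = 30.2667.
Social marginal cost = private MC + MEC = 69.98 + 0.15Q.
Set SMC = demand: 69.98 + 0.15Q = 125.39 - 2.10Q → Q* = 24.6267.
Height of the DWL triangle at Q_m is SMC(Q_m) − demand(Q_m) = MEC(Q_m) = 12.6900.
DWL = ½ × 5.6400 × 12.6900 = 35.7858.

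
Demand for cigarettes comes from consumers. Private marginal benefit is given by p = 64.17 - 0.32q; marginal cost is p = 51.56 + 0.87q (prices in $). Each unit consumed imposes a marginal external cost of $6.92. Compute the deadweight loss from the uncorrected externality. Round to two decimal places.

Market equilibrium (private): 51.56 + 0.87q = 64.17 - 0.32q → q_m = 10.5966.
Social marginal benefit = demand − MEC = 57.25 - 0.32q.
Set SMB = MC: 57.25 - 0.32q = 51.56 + 0.87q → q* = 4.7815.
Height of the DWL triangle at q_m is MC(q_m) − SMB(q_m) = MEC(q_m) = 6.9200.
DWL = ½ × 5.8151 × 6.9200 = 20.1202.

DWL = $20.12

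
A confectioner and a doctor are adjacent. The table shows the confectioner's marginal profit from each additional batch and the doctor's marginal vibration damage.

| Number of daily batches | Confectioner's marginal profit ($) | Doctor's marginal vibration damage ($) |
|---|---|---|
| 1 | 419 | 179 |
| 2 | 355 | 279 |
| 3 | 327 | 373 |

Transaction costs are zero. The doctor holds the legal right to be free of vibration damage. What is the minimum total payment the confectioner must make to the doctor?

$458

Efficient level: marginal profit ≥ marginal vibration damage through level 2, so k* = 2.
With the doctor holding the right, the confectioner must at least compensate total damage at k*: 179 + 279 = 458.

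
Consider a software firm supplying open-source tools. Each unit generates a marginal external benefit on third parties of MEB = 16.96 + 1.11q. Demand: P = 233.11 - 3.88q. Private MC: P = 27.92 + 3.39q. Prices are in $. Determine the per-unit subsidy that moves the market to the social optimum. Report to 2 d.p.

Social marginal cost = private MC − MEB = 10.96 + 2.28q.
Set SMC = demand: 10.96 + 2.28q = 233.11 - 3.88q → q* = 36.0633.
The Pigouvian subsidy equals MEB at q*: 16.96 + 1.11×36.0633 = 56.9903.

subsidy = $56.99 per unit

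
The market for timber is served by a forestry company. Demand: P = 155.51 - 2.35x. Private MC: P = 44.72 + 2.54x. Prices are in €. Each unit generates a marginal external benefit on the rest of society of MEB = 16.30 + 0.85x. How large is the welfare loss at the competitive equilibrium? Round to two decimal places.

Market equilibrium (private): 44.72 + 2.54x = 155.51 - 2.35x → x_m = 22.6564.
Social marginal cost = private MC − MEB = 28.42 + 1.69x.
Set SMC = demand: 28.42 + 1.69x = 155.51 - 2.35x → x* = 31.4579.
Height of the DWL triangle at x_m is demand(x_m) − SMC(x_m) = MEB(x_m) = 35.5580.
DWL = ½ × 8.8015 × 35.5580 = 156.4819.

DWL = €156.48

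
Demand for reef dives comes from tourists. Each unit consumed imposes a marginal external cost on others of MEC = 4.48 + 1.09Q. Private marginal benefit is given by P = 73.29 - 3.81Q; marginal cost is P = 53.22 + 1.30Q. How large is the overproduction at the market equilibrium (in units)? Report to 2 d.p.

1.41 units

Market equilibrium (private): 53.22 + 1.30Q = 73.29 - 3.81Q → Q_m = 3.9276.
Social marginal benefit = demand − MEC = 68.81 - 4.90Q.
Set SMB = MC: 68.81 - 4.90Q = 53.22 + 1.30Q → Q* = 2.5145.
Gap = |3.9276 − 2.5145| = 1.4131.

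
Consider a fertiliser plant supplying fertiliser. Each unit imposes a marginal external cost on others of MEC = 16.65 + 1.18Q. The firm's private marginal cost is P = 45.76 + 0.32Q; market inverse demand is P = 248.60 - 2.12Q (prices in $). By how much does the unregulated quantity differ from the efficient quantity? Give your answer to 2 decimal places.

Market equilibrium (private): 45.76 + 0.32Q = 248.60 - 2.12Q → Q_m = 83.1311.
Social marginal cost = private MC + MEC = 62.41 + 1.50Q.
Set SMC = demand: 62.41 + 1.50Q = 248.60 - 2.12Q → Q* = 51.4337.
Gap = |83.1311 − 51.4337| = 31.6974.

31.70 units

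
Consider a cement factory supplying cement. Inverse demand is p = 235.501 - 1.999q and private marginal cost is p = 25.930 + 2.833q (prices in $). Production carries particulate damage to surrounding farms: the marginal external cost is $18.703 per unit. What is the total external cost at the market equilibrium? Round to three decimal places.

$811.177

Market equilibrium (private): 25.930 + 2.833q = 235.501 - 1.999q → q_m = 43.3715.
Total external cost = MEC × q_m = 18.703 × 43.3715 = 811.1772.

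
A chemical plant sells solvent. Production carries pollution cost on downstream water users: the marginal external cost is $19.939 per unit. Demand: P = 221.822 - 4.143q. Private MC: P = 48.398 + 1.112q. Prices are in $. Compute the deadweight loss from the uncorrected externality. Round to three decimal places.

DWL = $37.827

Market equilibrium (private): 48.398 + 1.112q = 221.822 - 4.143q → q_m = 33.0017.
Social marginal cost = private MC + MEC = 68.337 + 1.112q.
Set SMC = demand: 68.337 + 1.112q = 221.822 - 4.143q → q* = 29.2074.
The loss is the area between SMC and demand from q* to q_m; with linear curves that's a triangle of height MEC(q_m).
DWL = ½ × 3.7943 × 19.9390 = 37.8273.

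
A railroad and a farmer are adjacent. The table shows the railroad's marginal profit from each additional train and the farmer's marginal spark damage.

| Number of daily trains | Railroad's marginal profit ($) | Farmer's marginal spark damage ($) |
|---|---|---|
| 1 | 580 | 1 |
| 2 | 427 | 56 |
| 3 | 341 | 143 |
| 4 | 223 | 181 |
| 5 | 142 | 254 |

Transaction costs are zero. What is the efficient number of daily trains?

4

Bargaining reaches the level where marginal profit last exceeds marginal spark damage.
That holds through level 4 (223 ≥ 181) but not at 5 (142 < 254).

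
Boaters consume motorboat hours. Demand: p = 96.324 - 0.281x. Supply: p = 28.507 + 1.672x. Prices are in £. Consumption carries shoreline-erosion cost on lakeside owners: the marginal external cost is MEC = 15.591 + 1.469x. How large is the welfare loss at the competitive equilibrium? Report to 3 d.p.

Market equilibrium (private): 28.507 + 1.672x = 96.324 - 0.281x → x_m = 34.7245.
Social marginal benefit = demand − MEC = 80.733 - 1.750x.
Set SMB = MC: 80.733 - 1.750x = 28.507 + 1.672x → x* = 15.2618.
Height of the DWL triangle at x_m is MC(x_m) − SMB(x_m) = MEC(x_m) = 66.6013.
DWL = ½ × 19.4627 × 66.6013 = 648.1206.

DWL = £648.121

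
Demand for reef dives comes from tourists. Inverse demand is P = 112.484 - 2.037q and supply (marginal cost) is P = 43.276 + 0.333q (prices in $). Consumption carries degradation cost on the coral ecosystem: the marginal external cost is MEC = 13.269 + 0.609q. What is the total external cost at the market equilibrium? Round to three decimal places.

$647.136

Market equilibrium (private): 43.276 + 0.333q = 112.484 - 2.037q → q_m = 29.2017.
Total external cost = ∫₀^{q_m} (13.269 + 0.609q) dq = 13.269×29.2017 + ½×0.609×29.2017² = 647.1365.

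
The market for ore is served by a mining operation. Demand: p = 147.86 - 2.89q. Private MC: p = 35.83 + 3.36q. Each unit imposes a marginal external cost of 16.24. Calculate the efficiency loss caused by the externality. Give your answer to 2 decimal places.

DWL = 21.10

Market equilibrium (private): 35.83 + 3.36q = 147.86 - 2.89q → q_m = 17.9248.
Social marginal cost = private MC + MEC = 52.07 + 3.36q.
Set SMC = demand: 52.07 + 3.36q = 147.86 - 2.89q → q* = 15.3264.
The loss is the area between SMC and demand from q* to q_m; with linear curves that's a triangle of height MEC(q_m).
DWL = ½ × 2.5984 × 16.2400 = 21.0990.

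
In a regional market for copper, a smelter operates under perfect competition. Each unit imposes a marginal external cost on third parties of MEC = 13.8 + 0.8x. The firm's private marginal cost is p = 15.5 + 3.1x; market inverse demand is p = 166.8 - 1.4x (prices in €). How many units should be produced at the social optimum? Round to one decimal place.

x* = 25.9

Social marginal cost = private MC + MEC = 29.3 + 3.9x.
Set SMC = demand: 29.3 + 3.9x = 166.8 - 1.4x → x* = 25.9434.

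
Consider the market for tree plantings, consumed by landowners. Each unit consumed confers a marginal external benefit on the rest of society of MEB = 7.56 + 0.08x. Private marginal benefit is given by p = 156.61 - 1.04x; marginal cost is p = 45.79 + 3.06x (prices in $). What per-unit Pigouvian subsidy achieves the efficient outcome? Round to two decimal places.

Social marginal benefit = demand + MEB = 164.17 - 0.96x.
Set SMB = MC: 164.17 - 0.96x = 45.79 + 3.06x → x* = 29.4478.
The Pigouvian subsidy equals MEB at x*: 7.56 + 0.08×29.4478 = 9.9158.

subsidy = $9.92 per unit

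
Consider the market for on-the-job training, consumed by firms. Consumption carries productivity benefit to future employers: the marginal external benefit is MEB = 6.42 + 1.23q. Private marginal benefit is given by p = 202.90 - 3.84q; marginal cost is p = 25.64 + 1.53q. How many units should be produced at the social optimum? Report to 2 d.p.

Social marginal benefit = demand + MEB = 209.32 - 2.61q.
Set SMB = MC: 209.32 - 2.61q = 25.64 + 1.53q → q* = 44.3671.

q* = 44.37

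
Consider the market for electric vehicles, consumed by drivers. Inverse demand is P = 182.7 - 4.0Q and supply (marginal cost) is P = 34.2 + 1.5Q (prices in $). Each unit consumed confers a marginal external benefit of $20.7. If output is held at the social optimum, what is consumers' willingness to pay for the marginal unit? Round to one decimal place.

Social marginal benefit = demand + MEB = 203.4 - 4.0Q.
Set SMB = MC: 203.4 - 4.0Q = 34.2 + 1.5Q → Q* = 30.7636.
Consumer price on the demand curve at Q*: 182.7 − 4.0×30.7636 = 59.6456.

P = $59.6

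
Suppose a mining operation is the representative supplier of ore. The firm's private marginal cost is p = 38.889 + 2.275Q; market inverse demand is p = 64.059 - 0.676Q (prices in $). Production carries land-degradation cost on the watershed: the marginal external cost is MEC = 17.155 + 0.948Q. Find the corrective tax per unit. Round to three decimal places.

Social marginal cost = private MC + MEC = 56.044 + 3.223Q.
Set SMC = demand: 56.044 + 3.223Q = 64.059 - 0.676Q → Q* = 2.0557.
The Pigouvian tax equals MEC at Q*: 17.155 + 0.948×2.0557 = 19.1038.

tax = $19.104 per unit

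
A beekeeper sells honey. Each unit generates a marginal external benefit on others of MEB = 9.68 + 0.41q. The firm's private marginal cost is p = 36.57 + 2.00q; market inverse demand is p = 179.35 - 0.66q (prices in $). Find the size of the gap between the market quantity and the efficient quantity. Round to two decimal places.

14.08 units

Market equilibrium (private): 36.57 + 2.00q = 179.35 - 0.66q → q_m = 53.6767.
Social marginal cost = private MC − MEB = 26.89 + 1.59q.
Set SMC = demand: 26.89 + 1.59q = 179.35 - 0.66q → q* = 67.7600.
Gap = |53.6767 − 67.7600| = 14.0833.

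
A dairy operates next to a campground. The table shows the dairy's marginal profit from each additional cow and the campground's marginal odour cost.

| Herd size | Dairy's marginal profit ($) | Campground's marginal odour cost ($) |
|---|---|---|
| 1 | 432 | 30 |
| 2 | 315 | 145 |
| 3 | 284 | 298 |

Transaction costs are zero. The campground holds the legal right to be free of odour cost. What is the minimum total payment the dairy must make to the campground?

Efficient level: marginal profit ≥ marginal odour cost through level 2, so k* = 2.
With the campground holding the right, the dairy must at least compensate total damage at k*: 30 + 145 = 175.

$175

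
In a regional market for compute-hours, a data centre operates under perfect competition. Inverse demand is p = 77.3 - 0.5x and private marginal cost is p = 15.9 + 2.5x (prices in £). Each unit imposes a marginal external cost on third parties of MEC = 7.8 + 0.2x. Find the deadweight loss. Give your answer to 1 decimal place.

DWL = £22.1

Market equilibrium (private): 15.9 + 2.5x = 77.3 - 0.5x → x_m = 20.4667.
Social marginal cost = private MC + MEC = 23.7 + 2.7x.
Set SMC = demand: 23.7 + 2.7x = 77.3 - 0.5x → x* = 16.7500.
The welfare-loss triangle has base |x_m − x*| and height MEC(x_m) (the vertical gap between SMC and demand is zero at x* and MEC at x_m).
DWL = ½ × 3.7167 × 11.8933 = 22.1019.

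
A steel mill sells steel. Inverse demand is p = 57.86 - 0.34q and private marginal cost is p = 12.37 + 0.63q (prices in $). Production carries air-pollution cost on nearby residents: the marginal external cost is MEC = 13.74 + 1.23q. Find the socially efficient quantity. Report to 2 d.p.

Social marginal cost = private MC + MEC = 26.11 + 1.86q.
Set SMC = demand: 26.11 + 1.86q = 57.86 - 0.34q → q* = 14.4318.

q* = 14.43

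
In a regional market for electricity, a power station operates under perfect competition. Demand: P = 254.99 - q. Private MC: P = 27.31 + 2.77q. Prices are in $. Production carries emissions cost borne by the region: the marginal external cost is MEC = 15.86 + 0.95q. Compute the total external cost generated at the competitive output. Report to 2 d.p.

$2690.28

Market equilibrium (private): 27.31 + 2.77q = 254.99 - q → q_m = 60.3926.
Total external cost = ∫₀^{q_m} (15.86 + 0.95q) dq = 15.86×60.3926 + ½×0.95×60.3926² = 2690.2781.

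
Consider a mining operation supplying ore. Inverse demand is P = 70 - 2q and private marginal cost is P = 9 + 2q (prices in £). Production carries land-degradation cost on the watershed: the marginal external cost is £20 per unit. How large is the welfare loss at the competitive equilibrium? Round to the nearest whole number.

Market equilibrium (private): 9 + 2q = 70 - 2q → q_m = 15.2500.
Social marginal cost = private MC + MEC = 29 + 2q.
Set SMC = demand: 29 + 2q = 70 - 2q → q* = 10.2500.
The loss is the area between SMC and demand from q* to q_m; with linear curves that's a triangle of height MEC(q_m).
DWL = ½ × 5.0000 × 20.0000 = 50.0000.

DWL = £50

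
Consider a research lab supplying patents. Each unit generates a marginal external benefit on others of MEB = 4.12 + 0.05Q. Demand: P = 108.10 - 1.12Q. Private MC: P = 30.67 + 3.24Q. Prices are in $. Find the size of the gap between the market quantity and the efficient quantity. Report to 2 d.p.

Market equilibrium (private): 30.67 + 3.24Q = 108.10 - 1.12Q → Q_m = 17.7592.
Social marginal cost = private MC − MEB = 26.55 + 3.19Q.
Set SMC = demand: 26.55 + 3.19Q = 108.10 - 1.12Q → Q* = 18.9211.
Gap = |17.7592 − 18.9211| = 1.1619.

1.16 units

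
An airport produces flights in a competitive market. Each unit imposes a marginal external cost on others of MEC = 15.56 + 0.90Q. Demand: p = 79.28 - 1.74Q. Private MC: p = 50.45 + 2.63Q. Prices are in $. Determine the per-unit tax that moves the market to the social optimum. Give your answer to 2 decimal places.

Social marginal cost = private MC + MEC = 66.01 + 3.53Q.
Set SMC = demand: 66.01 + 3.53Q = 79.28 - 1.74Q → Q* = 2.5180.
The Pigouvian tax equals MEC at Q*: 15.56 + 0.90×2.5180 = 17.8262.

tax = $17.83 per unit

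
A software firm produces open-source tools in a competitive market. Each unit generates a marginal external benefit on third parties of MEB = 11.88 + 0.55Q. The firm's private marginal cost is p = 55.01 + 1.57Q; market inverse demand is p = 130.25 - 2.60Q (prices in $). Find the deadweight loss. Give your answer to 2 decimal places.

Market equilibrium (private): 55.01 + 1.57Q = 130.25 - 2.60Q → Q_m = 18.0432.
Social marginal cost = private MC − MEB = 43.13 + 1.02Q.
Set SMC = demand: 43.13 + 1.02Q = 130.25 - 2.60Q → Q* = 24.0663.
Between Q* and Q_m the wedge demand − SMC runs linearly from 0 to MEB(Q_m), so the loss is a triangle.
DWL = ½ × 6.0231 × 21.8037 = 65.6629.

DWL = $65.66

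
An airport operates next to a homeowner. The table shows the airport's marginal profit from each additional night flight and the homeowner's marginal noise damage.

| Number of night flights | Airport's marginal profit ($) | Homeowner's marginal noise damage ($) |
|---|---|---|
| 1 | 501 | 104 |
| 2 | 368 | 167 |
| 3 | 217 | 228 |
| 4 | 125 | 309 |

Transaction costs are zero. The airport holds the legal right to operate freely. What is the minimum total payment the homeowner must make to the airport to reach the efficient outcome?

$342

Left alone the airport would choose level 4 (marginal profit stays positive).
Efficient level: k* = 2 (marginal profit ≥ marginal noise damage through 2).
The homeowner must at least cover the airport's forgone profit from cutting 4→2: 217 + 125 = 342.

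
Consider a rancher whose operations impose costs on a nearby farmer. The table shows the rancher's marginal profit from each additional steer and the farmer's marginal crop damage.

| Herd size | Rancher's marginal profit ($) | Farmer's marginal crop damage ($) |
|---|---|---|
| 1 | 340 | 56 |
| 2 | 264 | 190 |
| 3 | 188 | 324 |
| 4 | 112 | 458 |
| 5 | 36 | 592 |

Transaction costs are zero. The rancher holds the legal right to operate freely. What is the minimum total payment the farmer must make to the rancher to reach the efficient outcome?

Left alone the rancher would choose level 5 (marginal profit stays positive).
Efficient level: k* = 2 (marginal profit ≥ marginal crop damage through 2).
The farmer must at least cover the rancher's forgone profit from cutting 5→2: 188 + 112 + 36 = 336.

$336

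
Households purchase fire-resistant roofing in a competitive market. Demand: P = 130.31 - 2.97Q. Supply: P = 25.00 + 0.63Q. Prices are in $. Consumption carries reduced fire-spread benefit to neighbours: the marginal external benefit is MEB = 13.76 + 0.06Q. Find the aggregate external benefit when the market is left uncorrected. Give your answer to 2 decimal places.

Market equilibrium (private): 25.00 + 0.63Q = 130.31 - 2.97Q → Q_m = 29.2528.
Total external benefit = ∫₀^{Q_m} (13.76 + 0.06Q) dQ = 13.76×29.2528 + ½×0.06×29.2528² = 428.1903.

$428.19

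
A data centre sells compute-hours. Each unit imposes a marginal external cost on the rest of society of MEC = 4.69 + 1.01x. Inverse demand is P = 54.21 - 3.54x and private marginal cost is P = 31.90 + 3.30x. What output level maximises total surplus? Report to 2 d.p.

Social marginal cost = private MC + MEC = 36.59 + 4.31x.
Set SMC = demand: 36.59 + 4.31x = 54.21 - 3.54x → x* = 2.2446.

x* = 2.24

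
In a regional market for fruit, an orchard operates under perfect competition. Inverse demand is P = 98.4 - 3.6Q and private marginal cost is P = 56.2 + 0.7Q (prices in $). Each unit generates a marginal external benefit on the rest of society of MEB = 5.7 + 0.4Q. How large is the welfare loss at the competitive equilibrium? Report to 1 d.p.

DWL = $11.9

Market equilibrium (private): 56.2 + 0.7Q = 98.4 - 3.6Q → Q_m = 9.8140.
Social marginal cost = private MC − MEB = 50.5 + 0.3Q.
Set SMC = demand: 50.5 + 0.3Q = 98.4 - 3.6Q → Q* = 12.2821.
The welfare-loss triangle has base |Q_m − Q*| and height MEB(Q_m) (the vertical gap between SMC and demand is zero at Q* and MEB at Q_m).
DWL = ½ × 2.4681 × 9.6256 = 11.8785.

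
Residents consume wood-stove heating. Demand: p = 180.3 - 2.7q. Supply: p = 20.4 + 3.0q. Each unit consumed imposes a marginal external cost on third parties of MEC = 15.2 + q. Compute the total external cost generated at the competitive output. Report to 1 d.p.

Market equilibrium (private): 20.4 + 3.0q = 180.3 - 2.7q → q_m = 28.0526.
Total external cost = ∫₀^{q_m} (15.2 + 1.0q) dq = 15.2×28.0526 + ½×1.0×28.0526² = 819.8737.

819.9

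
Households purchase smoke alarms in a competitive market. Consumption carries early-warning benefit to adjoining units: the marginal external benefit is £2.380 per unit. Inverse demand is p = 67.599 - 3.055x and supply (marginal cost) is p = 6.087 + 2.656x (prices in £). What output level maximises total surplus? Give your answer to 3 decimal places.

x* = 11.188

Social marginal benefit = demand + MEB = 69.979 - 3.055x.
Set SMB = MC: 69.979 - 3.055x = 6.087 + 2.656x → x* = 11.1875.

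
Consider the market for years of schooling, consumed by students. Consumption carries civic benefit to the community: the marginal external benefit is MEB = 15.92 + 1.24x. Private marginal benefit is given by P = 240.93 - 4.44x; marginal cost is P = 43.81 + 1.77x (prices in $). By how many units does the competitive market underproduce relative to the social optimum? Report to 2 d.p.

Market equilibrium (private): 43.81 + 1.77x = 240.93 - 4.44x → x_m = 31.7424.
Social marginal benefit = demand + MEB = 256.85 - 3.20x.
Set SMB = MC: 256.85 - 3.20x = 43.81 + 1.77x → x* = 42.8652.
Gap = |31.7424 − 42.8652| = 11.1228.

11.12 units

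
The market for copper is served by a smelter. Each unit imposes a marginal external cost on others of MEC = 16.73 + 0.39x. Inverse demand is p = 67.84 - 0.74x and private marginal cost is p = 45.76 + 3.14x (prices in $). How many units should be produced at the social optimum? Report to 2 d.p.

Social marginal cost = private MC + MEC = 62.49 + 3.53x.
Set SMC = demand: 62.49 + 3.53x = 67.84 - 0.74x → x* = 1.2529.

x* = 1.25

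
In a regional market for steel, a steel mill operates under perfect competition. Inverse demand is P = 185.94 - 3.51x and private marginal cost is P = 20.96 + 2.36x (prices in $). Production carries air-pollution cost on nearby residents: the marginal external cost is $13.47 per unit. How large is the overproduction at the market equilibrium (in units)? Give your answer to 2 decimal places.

2.29 units

Market equilibrium (private): 20.96 + 2.36x = 185.94 - 3.51x → x_m = 28.1056.
Social marginal cost = private MC + MEC = 34.43 + 2.36x.
Set SMC = demand: 34.43 + 2.36x = 185.94 - 3.51x → x* = 25.8109.
Gap = |28.1056 − 25.8109| = 2.2947.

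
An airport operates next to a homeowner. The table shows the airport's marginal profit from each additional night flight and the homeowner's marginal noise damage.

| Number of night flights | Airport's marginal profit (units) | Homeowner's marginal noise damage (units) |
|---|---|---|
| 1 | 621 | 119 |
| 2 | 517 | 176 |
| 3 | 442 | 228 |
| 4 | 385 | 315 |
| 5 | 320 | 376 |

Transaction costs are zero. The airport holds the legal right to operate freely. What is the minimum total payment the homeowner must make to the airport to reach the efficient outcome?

320

Left alone the airport would choose level 5 (marginal profit stays positive).
Efficient level: k* = 4 (marginal profit ≥ marginal noise damage through 4).
The homeowner must at least cover the airport's forgone profit from cutting 5→4: 320 = 320.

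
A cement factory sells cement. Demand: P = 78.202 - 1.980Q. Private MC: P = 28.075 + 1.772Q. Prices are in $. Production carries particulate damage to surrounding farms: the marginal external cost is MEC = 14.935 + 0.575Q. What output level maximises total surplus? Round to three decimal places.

Q* = 8.133

Social marginal cost = private MC + MEC = 43.010 + 2.347Q.
Set SMC = demand: 43.010 + 2.347Q = 78.202 - 1.980Q → Q* = 8.1331.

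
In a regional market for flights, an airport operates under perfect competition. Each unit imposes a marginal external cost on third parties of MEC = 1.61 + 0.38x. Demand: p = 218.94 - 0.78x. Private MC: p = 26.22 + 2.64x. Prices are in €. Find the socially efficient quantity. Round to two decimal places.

x* = 50.29

Social marginal cost = private MC + MEC = 27.83 + 3.02x.
Set SMC = demand: 27.83 + 3.02x = 218.94 - 0.78x → x* = 50.2921.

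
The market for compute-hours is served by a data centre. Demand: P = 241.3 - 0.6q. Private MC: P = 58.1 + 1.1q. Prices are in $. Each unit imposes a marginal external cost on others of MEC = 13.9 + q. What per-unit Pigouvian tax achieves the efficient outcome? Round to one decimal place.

tax = $76.6 per unit

Social marginal cost = private MC + MEC = 72.0 + 2.1q.
Set SMC = demand: 72.0 + 2.1q = 241.3 - 0.6q → q* = 62.7037.
The Pigouvian tax equals MEC at q*: 13.9 + 1.0×62.7037 = 76.6037.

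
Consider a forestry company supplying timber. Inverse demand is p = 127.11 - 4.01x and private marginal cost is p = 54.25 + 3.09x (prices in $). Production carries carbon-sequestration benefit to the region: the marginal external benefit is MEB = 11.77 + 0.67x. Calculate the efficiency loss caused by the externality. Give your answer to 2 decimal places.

Market equilibrium (private): 54.25 + 3.09x = 127.11 - 4.01x → x_m = 10.2620.
Social marginal cost = private MC − MEB = 42.48 + 2.42x.
Set SMC = demand: 42.48 + 2.42x = 127.11 - 4.01x → x* = 13.1617.
Between x* and x_m the wedge demand − SMC runs linearly from 0 to MEB(x_m), so the loss is a triangle.
DWL = ½ × 2.8997 × 18.6455 = 27.0332.

DWL = $27.03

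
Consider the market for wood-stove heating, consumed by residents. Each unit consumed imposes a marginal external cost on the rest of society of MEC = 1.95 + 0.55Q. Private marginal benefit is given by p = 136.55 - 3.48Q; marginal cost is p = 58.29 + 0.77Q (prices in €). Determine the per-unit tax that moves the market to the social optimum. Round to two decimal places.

tax = €10.69 per unit

Social marginal benefit = demand − MEC = 134.60 - 4.03Q.
Set SMB = MC: 134.60 - 4.03Q = 58.29 + 0.77Q → Q* = 15.8979.
The Pigouvian tax equals MEC at Q*: 1.95 + 0.55×15.8979 = 10.6938.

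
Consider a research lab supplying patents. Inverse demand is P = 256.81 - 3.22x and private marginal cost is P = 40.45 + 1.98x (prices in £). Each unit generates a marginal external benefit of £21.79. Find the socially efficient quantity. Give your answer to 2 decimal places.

Social marginal cost = private MC − MEB = 18.66 + 1.98x.
Set SMC = demand: 18.66 + 1.98x = 256.81 - 3.22x → x* = 45.7981.

x* = 45.80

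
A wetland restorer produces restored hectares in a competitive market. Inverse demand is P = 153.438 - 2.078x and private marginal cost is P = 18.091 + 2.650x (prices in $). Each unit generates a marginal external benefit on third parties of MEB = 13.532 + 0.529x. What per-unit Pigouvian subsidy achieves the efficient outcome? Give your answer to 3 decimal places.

subsidy = $32.288 per unit

Social marginal cost = private MC − MEB = 4.559 + 2.121x.
Set SMC = demand: 4.559 + 2.121x = 153.438 - 2.078x → x* = 35.4558.
The Pigouvian subsidy equals MEB at x*: 13.532 + 0.529×35.4558 = 32.2881.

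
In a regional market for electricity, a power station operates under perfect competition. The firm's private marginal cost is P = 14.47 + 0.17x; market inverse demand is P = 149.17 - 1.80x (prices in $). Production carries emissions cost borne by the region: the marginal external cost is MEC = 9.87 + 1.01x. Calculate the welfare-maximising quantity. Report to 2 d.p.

Social marginal cost = private MC + MEC = 24.34 + 1.18x.
Set SMC = demand: 24.34 + 1.18x = 149.17 - 1.80x → x* = 41.8893.

x* = 41.89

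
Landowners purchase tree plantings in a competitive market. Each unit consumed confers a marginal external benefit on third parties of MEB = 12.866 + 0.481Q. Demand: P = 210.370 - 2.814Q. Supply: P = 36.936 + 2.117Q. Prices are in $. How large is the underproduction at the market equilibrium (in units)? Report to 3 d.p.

6.693 units

Market equilibrium (private): 36.936 + 2.117Q = 210.370 - 2.814Q → Q_m = 35.1722.
Social marginal benefit = demand + MEB = 223.236 - 2.333Q.
Set SMB = MC: 223.236 - 2.333Q = 36.936 + 2.117Q → Q* = 41.8652.
Gap = |35.1722 − 41.8652| = 6.6930.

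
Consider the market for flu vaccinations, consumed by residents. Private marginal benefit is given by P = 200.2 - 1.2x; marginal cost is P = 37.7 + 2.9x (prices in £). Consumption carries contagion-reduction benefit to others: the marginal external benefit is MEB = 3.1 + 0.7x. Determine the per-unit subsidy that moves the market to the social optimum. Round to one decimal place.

Social marginal benefit = demand + MEB = 203.3 - 0.5x.
Set SMB = MC: 203.3 - 0.5x = 37.7 + 2.9x → x* = 48.7059.
The Pigouvian subsidy equals MEB at x*: 3.1 + 0.7×48.7059 = 37.1941.

subsidy = £37.2 per unit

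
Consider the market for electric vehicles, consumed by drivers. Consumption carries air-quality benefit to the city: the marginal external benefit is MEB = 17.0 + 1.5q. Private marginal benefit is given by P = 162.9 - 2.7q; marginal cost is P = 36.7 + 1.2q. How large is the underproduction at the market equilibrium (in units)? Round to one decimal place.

Market equilibrium (private): 36.7 + 1.2q = 162.9 - 2.7q → q_m = 32.3590.
Social marginal benefit = demand + MEB = 179.9 - 1.2q.
Set SMB = MC: 179.9 - 1.2q = 36.7 + 1.2q → q* = 59.6667.
Gap = |32.3590 − 59.6667| = 27.3077.

27.3 units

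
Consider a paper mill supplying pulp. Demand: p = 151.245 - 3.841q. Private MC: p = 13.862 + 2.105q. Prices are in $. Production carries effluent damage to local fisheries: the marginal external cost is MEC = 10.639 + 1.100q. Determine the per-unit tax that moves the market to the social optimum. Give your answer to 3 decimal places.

tax = $30.426 per unit

Social marginal cost = private MC + MEC = 24.501 + 3.205q.
Set SMC = demand: 24.501 + 3.205q = 151.245 - 3.841q → q* = 17.9881.
The Pigouvian tax equals MEC at q*: 10.639 + 1.100×17.9881 = 30.4259.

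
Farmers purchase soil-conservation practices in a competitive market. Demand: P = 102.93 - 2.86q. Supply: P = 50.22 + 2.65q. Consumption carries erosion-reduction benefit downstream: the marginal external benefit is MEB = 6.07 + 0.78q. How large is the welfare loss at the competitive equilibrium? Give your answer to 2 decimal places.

Market equilibrium (private): 50.22 + 2.65q = 102.93 - 2.86q → q_m = 9.5662.
Social marginal benefit = demand + MEB = 109.00 - 2.08q.
Set SMB = MC: 109.00 - 2.08q = 50.22 + 2.65q → q* = 12.4271.
The loss is the area between SMB and MC from q* to q_m; with linear curves that's a triangle of height MEB(q_m).
DWL = ½ × 2.8609 × 13.5317 = 19.3564.

DWL = 19.36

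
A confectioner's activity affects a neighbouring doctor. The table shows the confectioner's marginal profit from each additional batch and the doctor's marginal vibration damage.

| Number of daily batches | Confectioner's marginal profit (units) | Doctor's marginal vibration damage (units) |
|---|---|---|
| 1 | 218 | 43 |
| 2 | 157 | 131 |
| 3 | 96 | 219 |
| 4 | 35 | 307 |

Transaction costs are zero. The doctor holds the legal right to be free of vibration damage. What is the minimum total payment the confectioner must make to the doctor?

174

Efficient level: marginal profit ≥ marginal vibration damage through level 2, so k* = 2.
With the doctor holding the right, the confectioner must at least compensate total damage at k*: 43 + 131 = 174.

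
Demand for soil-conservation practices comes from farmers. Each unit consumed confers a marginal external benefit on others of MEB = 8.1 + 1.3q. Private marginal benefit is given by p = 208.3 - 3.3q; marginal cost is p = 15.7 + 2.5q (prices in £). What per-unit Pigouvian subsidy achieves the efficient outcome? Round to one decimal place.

subsidy = £66.1 per unit

Social marginal benefit = demand + MEB = 216.4 - 2.0q.
Set SMB = MC: 216.4 - 2.0q = 15.7 + 2.5q → q* = 44.6000.
The Pigouvian subsidy equals MEB at q*: 8.1 + 1.3×44.6000 = 66.0800.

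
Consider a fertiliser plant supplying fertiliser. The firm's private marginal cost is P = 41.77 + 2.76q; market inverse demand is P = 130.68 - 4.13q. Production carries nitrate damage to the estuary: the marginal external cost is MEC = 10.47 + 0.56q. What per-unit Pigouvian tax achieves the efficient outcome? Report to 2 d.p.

Social marginal cost = private MC + MEC = 52.24 + 3.32q.
Set SMC = demand: 52.24 + 3.32q = 130.68 - 4.13q → q* = 10.5289.
The Pigouvian tax equals MEC at q*: 10.47 + 0.56×10.5289 = 16.3662.

tax = 16.37 per unit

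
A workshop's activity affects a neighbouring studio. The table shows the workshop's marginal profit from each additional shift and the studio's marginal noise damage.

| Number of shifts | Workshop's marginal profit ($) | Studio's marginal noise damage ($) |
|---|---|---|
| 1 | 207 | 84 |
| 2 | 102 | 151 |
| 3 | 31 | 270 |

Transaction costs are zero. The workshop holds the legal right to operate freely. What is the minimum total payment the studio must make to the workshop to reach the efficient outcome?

Left alone the workshop would choose level 3 (marginal profit stays positive).
Efficient level: k* = 1 (marginal profit ≥ marginal noise damage through 1).
The studio must at least cover the workshop's forgone profit from cutting 3→1: 102 + 31 = 133.

$133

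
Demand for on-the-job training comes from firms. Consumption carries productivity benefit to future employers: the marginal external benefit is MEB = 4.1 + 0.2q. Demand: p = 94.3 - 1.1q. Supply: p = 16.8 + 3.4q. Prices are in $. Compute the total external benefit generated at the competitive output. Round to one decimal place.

Market equilibrium (private): 16.8 + 3.4q = 94.3 - 1.1q → q_m = 17.2222.
Total external benefit = ∫₀^{q_m} (4.1 + 0.2q) dq = 4.1×17.2222 + ½×0.2×17.2222² = 100.2714.

$100.3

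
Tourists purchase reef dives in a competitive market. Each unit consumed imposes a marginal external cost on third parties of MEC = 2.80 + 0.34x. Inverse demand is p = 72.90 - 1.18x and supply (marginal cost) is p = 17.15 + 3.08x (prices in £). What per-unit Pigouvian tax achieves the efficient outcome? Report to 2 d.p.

Social marginal benefit = demand − MEC = 70.10 - 1.52x.
Set SMB = MC: 70.10 - 1.52x = 17.15 + 3.08x → x* = 11.5109.
The Pigouvian tax equals MEC at x*: 2.80 + 0.34×11.5109 = 6.7137.

tax = £6.71 per unit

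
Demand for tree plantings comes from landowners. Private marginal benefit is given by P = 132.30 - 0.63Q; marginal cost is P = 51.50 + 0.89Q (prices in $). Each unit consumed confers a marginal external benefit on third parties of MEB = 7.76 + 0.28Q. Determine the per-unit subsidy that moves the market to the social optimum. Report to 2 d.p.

subsidy = $27.76 per unit

Social marginal benefit = demand + MEB = 140.06 - 0.35Q.
Set SMB = MC: 140.06 - 0.35Q = 51.50 + 0.89Q → Q* = 71.4194.
The Pigouvian subsidy equals MEB at Q*: 7.76 + 0.28×71.4194 = 27.7574.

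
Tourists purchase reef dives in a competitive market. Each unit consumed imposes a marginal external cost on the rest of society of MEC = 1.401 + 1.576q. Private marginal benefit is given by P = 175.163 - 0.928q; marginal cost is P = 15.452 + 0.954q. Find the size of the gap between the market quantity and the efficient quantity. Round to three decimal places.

Market equilibrium (private): 15.452 + 0.954q = 175.163 - 0.928q → q_m = 84.8624.
Social marginal benefit = demand − MEC = 173.762 - 2.504q.
Set SMB = MC: 173.762 - 2.504q = 15.452 + 0.954q → q* = 45.7808.
Gap = |84.8624 − 45.7808| = 39.0816.

39.082 units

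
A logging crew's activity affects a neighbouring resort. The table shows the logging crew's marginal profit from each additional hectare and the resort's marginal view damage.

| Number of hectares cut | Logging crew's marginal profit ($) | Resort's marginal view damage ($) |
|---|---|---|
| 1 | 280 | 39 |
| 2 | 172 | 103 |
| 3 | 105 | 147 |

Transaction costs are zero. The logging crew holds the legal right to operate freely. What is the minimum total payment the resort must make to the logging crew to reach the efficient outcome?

$105

Left alone the logging crew would choose level 3 (marginal profit stays positive).
Efficient level: k* = 2 (marginal profit ≥ marginal view damage through 2).
The resort must at least cover the logging crew's forgone profit from cutting 3→2: 105 = 105.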